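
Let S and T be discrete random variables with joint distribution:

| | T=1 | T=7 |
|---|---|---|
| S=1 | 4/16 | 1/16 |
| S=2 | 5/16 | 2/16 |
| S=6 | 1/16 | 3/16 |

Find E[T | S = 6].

11/2

P(S = 6) = 1/4.
Σ T·P over the event = 1·(1/16) + 7·(3/16) = 11/8.
E[T | S = 6] = (11/8) / (1/4) = 11/2.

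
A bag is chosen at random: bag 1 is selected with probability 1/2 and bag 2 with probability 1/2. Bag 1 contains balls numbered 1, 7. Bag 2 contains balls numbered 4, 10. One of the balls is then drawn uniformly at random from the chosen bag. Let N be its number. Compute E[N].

11/2

E[N | bag 1] = (1+7)/2 = 4.
E[N | bag 2] = (4+10)/2 = 7.
E[N] = (1/2)·(4) + (1/2)·(7) = 11/2.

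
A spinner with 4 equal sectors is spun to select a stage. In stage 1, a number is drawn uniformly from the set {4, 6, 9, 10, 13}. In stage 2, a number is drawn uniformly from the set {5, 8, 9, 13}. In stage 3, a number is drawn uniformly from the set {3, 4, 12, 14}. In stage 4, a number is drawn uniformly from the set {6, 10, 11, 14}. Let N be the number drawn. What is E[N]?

E[N | stage 1] = (4+6+9+10+13)/5 = 42/5.
E[N | stage 2] = (5+8+9+13)/4 = 35/4.
E[N | stage 3] = (3+4+12+14)/4 = 33/4.
E[N | stage 4] = (6+10+11+14)/4 = 41/4.
E[N] = (1/4)·(42/5) + (1/4)·(35/4) + (1/4)·(33/4) + (1/4)·(41/4) = 713/80.

713/80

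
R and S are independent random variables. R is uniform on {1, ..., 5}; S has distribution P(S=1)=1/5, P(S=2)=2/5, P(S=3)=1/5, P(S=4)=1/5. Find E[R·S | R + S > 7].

P(R + S > 7) = 3/25.
Summing RS·P(x,y) over outcomes with R + S > 7 gives 51/25.
E[R·S | R + S > 7] = (51/25) / (3/25) = 17.

17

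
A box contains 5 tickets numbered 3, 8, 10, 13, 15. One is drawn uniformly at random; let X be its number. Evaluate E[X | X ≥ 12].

P(X ≥ 12) = 2/5.
Σ over the event: 13·1/5 + 15·1/5 = 28/5.
E[X | X ≥ 12] = (28/5) / (2/5) = 14.

14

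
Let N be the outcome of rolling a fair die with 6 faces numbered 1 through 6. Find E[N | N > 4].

11/2

Given N > 4, N is equally likely to be any of {5, 6}.
E[N | N > 4] = (5 + 6) / 2 = 11/2.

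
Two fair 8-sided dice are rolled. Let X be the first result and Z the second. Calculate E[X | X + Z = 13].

13/2

Outcomes with X + Z = 13: (5,8), (6,7), (7,6), (8,5), each with probability 1/64.
E[X | X + Z = 13] = (5 + 6 + 7 + 8) / 4 = 13/2.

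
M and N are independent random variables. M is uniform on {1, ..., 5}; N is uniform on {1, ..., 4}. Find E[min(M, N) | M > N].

2

Outcomes with M > N: (2,1), (3,1), (3,2), (4,1), (4,2), (4,3), (5,1), (5,2), (5,3), (5,4), each with probability 1/20.
E[min(M, N) | M > N] = (1 + 1 + 2 + 1 + 2 + 3 + 1 + 2 + 3 + 4) / 10 = 2.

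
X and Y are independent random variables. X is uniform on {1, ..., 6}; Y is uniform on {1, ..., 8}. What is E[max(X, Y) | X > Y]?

P(X > Y) = 5/16.
Summing max(X,Y)·P(x,y) over outcomes with X > Y gives 35/24.
E[max(X, Y) | X > Y] = (35/24) / (5/16) = 14/3.

14/3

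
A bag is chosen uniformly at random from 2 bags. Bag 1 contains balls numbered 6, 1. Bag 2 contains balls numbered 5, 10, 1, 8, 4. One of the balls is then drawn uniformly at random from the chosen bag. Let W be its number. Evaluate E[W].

91/20

E[W | bag 1] = (6+1)/2 = 7/2.
E[W | bag 2] = (5+10+1+8+4)/5 = 28/5.
E[W] = (1/2)·(7/2) + (1/2)·(28/5) = 91/20.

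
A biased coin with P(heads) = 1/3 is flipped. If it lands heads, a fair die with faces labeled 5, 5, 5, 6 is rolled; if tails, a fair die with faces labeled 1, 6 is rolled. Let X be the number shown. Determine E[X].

49/12

E[X | heads] = (5+5+5+6)/4 = 21/4.
E[X | tails] = (1+6)/2 = 7/2.
By the law of total expectation,
E[X] = (1/3)·(21/4) + (2/3)·(7/2) = 49/12.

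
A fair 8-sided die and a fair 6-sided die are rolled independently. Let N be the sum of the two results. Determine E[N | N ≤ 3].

P(N ≤ 3) = 1/16.
Σ over the event: 2·1/48 + 3·1/24 = 1/6.
E[N | N ≤ 3] = (1/6) / (1/16) = 8/3.

8/3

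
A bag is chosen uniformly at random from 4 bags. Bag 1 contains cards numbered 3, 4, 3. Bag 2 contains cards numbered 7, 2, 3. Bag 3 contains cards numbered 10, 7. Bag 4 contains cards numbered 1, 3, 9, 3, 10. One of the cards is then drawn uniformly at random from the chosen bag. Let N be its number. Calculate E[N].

E[N | bag 1] = (3+4+3)/3 = 10/3.
E[N | bag 2] = (7+2+3)/3 = 4.
E[N | bag 3] = (10+7)/2 = 17/2.
E[N | bag 4] = (1+3+9+3+10)/5 = 26/5.
By the law of total expectation,
E[N] = (1/4)·(10/3) + (1/4)·(4) + (1/4)·(17/2) + (1/4)·(26/5) = 631/120.

631/120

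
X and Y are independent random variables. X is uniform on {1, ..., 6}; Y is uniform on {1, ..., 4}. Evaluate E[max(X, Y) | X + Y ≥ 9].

Outcomes with X + Y ≥ 9: (5,4), (6,3), (6,4), each with probability 1/24.
E[max(X, Y) | X + Y ≥ 9] = (5 + 6 + 6) / 3 = 17/3.

17/3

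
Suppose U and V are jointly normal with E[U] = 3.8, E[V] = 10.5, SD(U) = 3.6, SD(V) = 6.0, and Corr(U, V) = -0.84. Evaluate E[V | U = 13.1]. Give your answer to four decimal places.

-2.5200

E[V | U=x] = μ_V + ρ(σ_V/σ_U)(x − μ_U) for jointly normal variables.
E[V | U=13.1] = 10.5 + (-0.84)·(6.0/3.6)·(13.1 − (3.8)) = 10.5 + (-1.4)·(9.3) = -2.5200.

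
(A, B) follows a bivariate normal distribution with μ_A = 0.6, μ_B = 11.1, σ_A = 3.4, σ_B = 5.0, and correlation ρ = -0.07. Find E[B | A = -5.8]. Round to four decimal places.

E[B | A=x] = μ_B + ρ(σ_B/σ_A)(x − μ_A) for jointly normal variables.
E[B | A=-5.8] = 11.1 + (-0.07)·(5.0/3.4)·(-5.8 − (0.6)) = 11.1 + (-0.10294)·(-6.4) = 11.7588.

11.7588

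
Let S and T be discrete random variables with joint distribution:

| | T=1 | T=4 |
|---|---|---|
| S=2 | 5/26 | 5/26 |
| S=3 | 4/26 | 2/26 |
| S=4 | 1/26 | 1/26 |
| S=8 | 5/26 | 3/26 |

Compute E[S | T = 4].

4

P(T = 4) = 11/26.
Σ S·P over the event = 2·(5/26) + 3·(2/26) + 4·(1/26) + 8·(3/26) = 22/13.
E[S | T = 4] = (22/13) / (11/26) = 4.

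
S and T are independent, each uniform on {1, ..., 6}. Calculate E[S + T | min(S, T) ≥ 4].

10

Outcomes with min(S, T) ≥ 4: (4,4), (4,5), (4,6), (5,4), (5,5), (5,6), (6,4), (6,5), (6,6), each with probability 1/36.
E[S + T | min(S, T) ≥ 4] = (8 + 9 + 10 + 9 + 10 + 11 + 10 + 11 + 12) / 9 = 10.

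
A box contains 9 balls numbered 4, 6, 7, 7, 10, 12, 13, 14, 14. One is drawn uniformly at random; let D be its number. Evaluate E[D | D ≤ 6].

5

P(D ≤ 6) = 2/9.
Σ over the event: 4·1/9 + 6·1/9 = 10/9.
E[D | D ≤ 6] = (10/9) / (2/9) = 5.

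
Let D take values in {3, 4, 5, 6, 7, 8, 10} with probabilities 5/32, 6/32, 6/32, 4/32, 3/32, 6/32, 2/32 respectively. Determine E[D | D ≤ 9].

27/5

P(D ≤ 9) = 15/16.
Σ over the event: 3·5/32 + 4·3/16 + 5·3/16 + 6·1/8 + 7·3/32 + 8·3/16 = 81/16.
E[D | D ≤ 9] = (81/16) / (15/16) = 27/5.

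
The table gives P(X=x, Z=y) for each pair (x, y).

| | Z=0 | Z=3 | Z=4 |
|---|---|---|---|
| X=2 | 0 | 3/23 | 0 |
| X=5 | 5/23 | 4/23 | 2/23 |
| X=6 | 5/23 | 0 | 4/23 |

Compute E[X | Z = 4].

17/3

P(Z = 4) = 6/23.
Summing X·P(X=x,Z=y) over the conditioning event gives 34/23.
E[X | Z = 4] = (34/23) / (6/23) = 17/3.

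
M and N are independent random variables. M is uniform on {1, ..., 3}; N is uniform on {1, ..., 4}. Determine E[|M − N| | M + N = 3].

1

P(M + N = 3) = 1/6.
Summing |M−N|·P(x,y) over outcomes with M + N = 3 gives 1/6.
E[|M − N| | M + N = 3] = (1/6) / (1/6) = 1.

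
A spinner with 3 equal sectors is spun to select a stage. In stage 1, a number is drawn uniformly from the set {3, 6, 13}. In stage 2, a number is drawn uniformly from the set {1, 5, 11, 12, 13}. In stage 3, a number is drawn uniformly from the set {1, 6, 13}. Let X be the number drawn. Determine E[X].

112/15

E[X | stage 1] = (3+6+13)/3 = 22/3.
E[X | stage 2] = (1+5+11+12+13)/5 = 42/5.
E[X | stage 3] = (1+6+13)/3 = 20/3.
By the law of total expectation,
E[X] = (1/3)·(22/3) + (1/3)·(42/5) + (1/3)·(20/3) = 112/15.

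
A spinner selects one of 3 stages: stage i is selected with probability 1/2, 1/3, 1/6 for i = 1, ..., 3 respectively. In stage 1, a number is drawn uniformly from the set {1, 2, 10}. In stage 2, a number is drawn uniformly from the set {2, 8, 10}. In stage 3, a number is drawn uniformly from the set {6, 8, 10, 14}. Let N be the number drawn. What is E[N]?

E[N | stage 1] = (1+2+10)/3 = 13/3.
E[N | stage 2] = (2+8+10)/3 = 20/3.
E[N | stage 3] = (6+8+10+14)/4 = 19/2.
By the law of total expectation,
E[N] = (1/2)·(13/3) + (1/3)·(20/3) + (1/6)·(19/2) = 215/36.

215/36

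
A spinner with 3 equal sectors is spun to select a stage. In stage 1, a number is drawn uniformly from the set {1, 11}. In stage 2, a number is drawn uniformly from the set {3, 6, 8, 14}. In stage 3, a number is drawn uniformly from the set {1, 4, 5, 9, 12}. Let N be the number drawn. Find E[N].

133/20

E[N | stage 1] = (1+11)/2 = 6.
E[N | stage 2] = (3+6+8+14)/4 = 31/4.
E[N | stage 3] = (1+4+5+9+12)/5 = 31/5.
E[N] = (1/3)·(6) + (1/3)·(31/4) + (1/3)·(31/5) = 133/20.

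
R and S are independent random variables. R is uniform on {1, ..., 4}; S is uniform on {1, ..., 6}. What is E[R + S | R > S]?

Outcomes with R > S: (2,1), (3,1), (3,2), (4,1), (4,2), (4,3), each with probability 1/24.
E[R + S | R > S] = (3 + 4 + 5 + 5 + 6 + 7) / 6 = 5.

5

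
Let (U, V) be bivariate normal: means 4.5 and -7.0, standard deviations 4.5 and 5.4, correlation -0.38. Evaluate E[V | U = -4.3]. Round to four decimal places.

-2.9872

E[V | U=x] = μ_V + ρ(σ_V/σ_U)(x − μ_U) for jointly normal variables.
E[V | U=-4.3] = -7.0 + (-0.38)·(5.4/4.5)·(-4.3 − (4.5)) = -7.0 + (-0.456)·(-8.8) = -2.9872.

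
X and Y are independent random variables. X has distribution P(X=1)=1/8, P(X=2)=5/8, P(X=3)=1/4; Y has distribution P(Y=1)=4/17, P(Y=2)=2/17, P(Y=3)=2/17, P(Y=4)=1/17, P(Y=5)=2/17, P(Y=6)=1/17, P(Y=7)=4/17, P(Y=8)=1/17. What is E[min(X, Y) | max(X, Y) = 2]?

P(max(X, Y) = 2) = 4/17.
Summing min(X,Y)·P(x,y) over outcomes with max(X, Y) = 2 gives 21/68.
E[min(X, Y) | max(X, Y) = 2] = (21/68) / (4/17) = 21/16.

21/16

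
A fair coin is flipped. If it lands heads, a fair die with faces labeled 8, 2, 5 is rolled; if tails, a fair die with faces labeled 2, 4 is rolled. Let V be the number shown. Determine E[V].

4

E[V | heads] = (8+2+5)/3 = 5.
E[V | tails] = (2+4)/2 = 3.
E[V] = (1/2)·(5) + (1/2)·(3) = 4.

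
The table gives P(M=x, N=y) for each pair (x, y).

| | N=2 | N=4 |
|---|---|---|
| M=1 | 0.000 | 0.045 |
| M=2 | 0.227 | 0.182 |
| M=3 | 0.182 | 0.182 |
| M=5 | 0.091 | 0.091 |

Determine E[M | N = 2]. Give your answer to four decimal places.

2.9100

P(N = 2) = 0.500.
Σ M·P over the event = 2·(0.227) + 3·(0.182) + 5·(0.091) = 1.455.
E[M | N = 2] = (1.455) / (0.500) = 2.9100.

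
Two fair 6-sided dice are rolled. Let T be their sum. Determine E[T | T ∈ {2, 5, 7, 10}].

47/7

P(T ∈ {2, 5, 7, 10}) = 7/18.
Σ over the event: 2·1/36 + 5·1/9 + 7·1/6 + 10·1/12 = 47/18.
E[T | T ∈ {2, 5, 7, 10}] = (47/18) / (7/18) = 47/7.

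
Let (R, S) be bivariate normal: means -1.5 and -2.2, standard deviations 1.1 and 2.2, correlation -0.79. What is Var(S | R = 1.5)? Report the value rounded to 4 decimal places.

1.8194

Var(S | R=x) = (1 − ρ²)·σ_S².
Var(S | R=1.5) = (2.2)²·(1 − (-0.79)²) = 4.84·0.3759 = 1.8194.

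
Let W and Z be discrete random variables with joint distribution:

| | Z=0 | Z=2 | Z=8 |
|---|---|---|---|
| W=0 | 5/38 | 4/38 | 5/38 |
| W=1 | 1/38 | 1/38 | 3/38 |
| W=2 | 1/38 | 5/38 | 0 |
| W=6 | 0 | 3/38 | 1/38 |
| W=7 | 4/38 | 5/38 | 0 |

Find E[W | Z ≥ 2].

73/27

P(Z ≥ 2) = 27/38.
Σ W·P over the event = 0·(4/38) + 0·(5/38) + 1·(1/38) + 1·(3/38) + 2·(5/38) + 6·(3/38) + 6·(1/38) + 7·(5/38) = 73/38.
E[W | Z ≥ 2] = (73/38) / (27/38) = 73/27.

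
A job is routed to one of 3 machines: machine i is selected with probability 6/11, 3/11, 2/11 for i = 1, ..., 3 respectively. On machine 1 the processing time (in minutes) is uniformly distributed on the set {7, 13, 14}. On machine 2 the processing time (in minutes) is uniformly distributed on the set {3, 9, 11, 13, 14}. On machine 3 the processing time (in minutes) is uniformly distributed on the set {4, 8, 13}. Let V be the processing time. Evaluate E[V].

344/33

E[V | machine 1] = (7+13+14)/3 = 34/3.
E[V | machine 2] = (3+9+11+13+14)/5 = 10.
E[V | machine 3] = (4+8+13)/3 = 25/3.
By the law of total expectation,
E[V] = (6/11)·(34/3) + (3/11)·(10) + (2/11)·(25/3) = 344/33.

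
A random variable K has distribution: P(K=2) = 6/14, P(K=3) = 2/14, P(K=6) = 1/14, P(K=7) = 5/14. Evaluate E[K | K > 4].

P(K > 4) = 3/7.
Σ over the event: 6·1/14 + 7·5/14 = 41/14.
E[K | K > 4] = (41/14) / (3/7) = 41/6.

41/6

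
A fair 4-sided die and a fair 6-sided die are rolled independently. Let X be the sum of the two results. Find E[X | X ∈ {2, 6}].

P(X ∈ {2, 6}) = 5/24.
Σ over the event: 2·1/24 + 6·1/6 = 13/12.
E[X | X ∈ {2, 6}] = (13/12) / (5/24) = 26/5.

26/5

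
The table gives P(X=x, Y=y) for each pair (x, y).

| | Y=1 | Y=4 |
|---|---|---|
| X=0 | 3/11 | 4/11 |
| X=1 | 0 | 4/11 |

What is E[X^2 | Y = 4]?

1/2

P(Y = 4) = 8/11.
Σ X^2·P over the event = 0·(4/11) + 1·(4/11) = 4/11.
E[X^2 | Y = 4] = (4/11) / (8/11) = 1/2.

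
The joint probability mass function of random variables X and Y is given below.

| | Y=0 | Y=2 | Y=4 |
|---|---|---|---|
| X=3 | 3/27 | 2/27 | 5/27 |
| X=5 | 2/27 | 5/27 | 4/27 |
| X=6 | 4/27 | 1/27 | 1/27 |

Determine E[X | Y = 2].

P(Y = 2) = 8/27.
Σ X·P over the event = 3·(2/27) + 5·(5/27) + 6·(1/27) = 37/27.
E[X | Y = 2] = (37/27) / (8/27) = 37/8.

37/8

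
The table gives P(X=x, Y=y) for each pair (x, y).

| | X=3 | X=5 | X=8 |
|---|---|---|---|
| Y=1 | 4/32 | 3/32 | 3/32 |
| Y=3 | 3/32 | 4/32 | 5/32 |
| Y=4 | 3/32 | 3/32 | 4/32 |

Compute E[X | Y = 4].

28/5

P(Y = 4) = 5/16.
Σ X·P over the event = 3·(3/32) + 5·(3/32) + 8·(4/32) = 7/4.
E[X | Y = 4] = (7/4) / (5/16) = 28/5.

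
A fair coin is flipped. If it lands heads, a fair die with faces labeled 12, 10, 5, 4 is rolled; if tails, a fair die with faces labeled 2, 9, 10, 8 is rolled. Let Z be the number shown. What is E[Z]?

E[Z | heads] = (12+10+5+4)/4 = 31/4.
E[Z | tails] = (2+9+10+8)/4 = 29/4.
E[Z] = (1/2)·(31/4) + (1/2)·(29/4) = 15/2.

15/2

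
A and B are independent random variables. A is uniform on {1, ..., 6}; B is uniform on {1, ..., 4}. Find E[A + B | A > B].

P(A > B) = 7/12.
Summing (A+B)·P(x,y) over outcomes with A > B gives 47/12.
E[A + B | A > B] = (47/12) / (7/12) = 47/7.

47/7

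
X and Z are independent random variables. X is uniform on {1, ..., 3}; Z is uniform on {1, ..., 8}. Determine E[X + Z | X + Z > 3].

P(X + Z > 3) = 7/8.
Summing (X+Z)·P(x,y) over outcomes with X + Z > 3 gives 37/6.
E[X + Z | X + Z > 3] = (37/6) / (7/8) = 148/21.

148/21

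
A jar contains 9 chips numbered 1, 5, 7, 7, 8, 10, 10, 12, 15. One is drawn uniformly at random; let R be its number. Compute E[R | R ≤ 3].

P(R ≤ 3) = 1/9.
Σ over the event: 1·1/9 = 1/9.
E[R | R ≤ 3] = (1/9) / (1/9) = 1.

1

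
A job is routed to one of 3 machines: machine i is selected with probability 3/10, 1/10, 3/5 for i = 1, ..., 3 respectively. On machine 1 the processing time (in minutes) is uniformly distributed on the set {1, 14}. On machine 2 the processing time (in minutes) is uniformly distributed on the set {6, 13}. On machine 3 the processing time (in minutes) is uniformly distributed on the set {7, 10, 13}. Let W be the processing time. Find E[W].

E[W | machine 1] = (1+14)/2 = 15/2.
E[W | machine 2] = (6+13)/2 = 19/2.
E[W | machine 3] = (7+10+13)/3 = 10.
E[W] = (3/10)·(15/2) + (1/10)·(19/2) + (3/5)·(10) = 46/5.

46/5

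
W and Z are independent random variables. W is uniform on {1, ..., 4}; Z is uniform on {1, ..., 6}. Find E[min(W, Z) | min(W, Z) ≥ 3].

P(min(W, Z) ≥ 3) = 1/3.
Summing min(W,Z)·P(x,y) over outcomes with min(W, Z) ≥ 3 gives 9/8.
E[min(W, Z) | min(W, Z) ≥ 3] = (9/8) / (1/3) = 27/8.

27/8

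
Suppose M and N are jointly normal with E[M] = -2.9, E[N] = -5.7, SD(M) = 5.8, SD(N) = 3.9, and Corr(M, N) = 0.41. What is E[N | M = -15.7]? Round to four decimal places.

-9.2288

E[N | M=x] = μ_N + ρ(σ_N/σ_M)(x − μ_M) for jointly normal variables.
E[N | M=-15.7] = -5.7 + (0.41)·(3.9/5.8)·(-15.7 − (-2.9)) = -5.7 + (0.27569)·(-12.8) = -9.2288.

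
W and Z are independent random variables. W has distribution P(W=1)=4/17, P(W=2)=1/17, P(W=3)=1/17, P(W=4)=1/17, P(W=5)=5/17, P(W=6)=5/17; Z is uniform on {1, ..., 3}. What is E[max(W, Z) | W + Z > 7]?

P(W + Z > 7) = 5/17.
Summing max(W,Z)·P(x,y) over outcomes with W + Z > 7 gives 5/3.
E[max(W, Z) | W + Z > 7] = (5/3) / (5/17) = 17/3.

17/3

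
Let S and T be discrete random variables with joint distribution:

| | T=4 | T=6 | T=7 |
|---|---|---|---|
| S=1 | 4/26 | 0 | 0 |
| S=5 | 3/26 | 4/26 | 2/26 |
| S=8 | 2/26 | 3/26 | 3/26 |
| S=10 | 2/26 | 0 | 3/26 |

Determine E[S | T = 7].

P(T = 7) = 4/13.
Σ S·P over the event = 5·(2/26) + 8·(3/26) + 10·(3/26) = 32/13.
E[S | T = 7] = (32/13) / (4/13) = 8.

8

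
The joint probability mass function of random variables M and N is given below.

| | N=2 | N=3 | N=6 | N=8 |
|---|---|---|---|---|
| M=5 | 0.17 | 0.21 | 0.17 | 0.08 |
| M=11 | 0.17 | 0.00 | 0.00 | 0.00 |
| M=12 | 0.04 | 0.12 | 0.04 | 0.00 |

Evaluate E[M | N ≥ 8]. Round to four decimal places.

5.0000

P(N ≥ 8) = 0.08.
Summing M·P(M=x,N=y) over the conditioning event gives 0.40.
E[M | N ≥ 8] = (0.40) / (0.08) = 5.0000.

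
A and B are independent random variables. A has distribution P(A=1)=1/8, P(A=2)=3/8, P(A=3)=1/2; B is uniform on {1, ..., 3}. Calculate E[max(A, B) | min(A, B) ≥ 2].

P(min(A, B) ≥ 2) = 7/12.
Summing max(A,B)·P(x,y) over outcomes with min(A, B) ≥ 2 gives 13/8.
E[max(A, B) | min(A, B) ≥ 2] = (13/8) / (7/12) = 39/14.

39/14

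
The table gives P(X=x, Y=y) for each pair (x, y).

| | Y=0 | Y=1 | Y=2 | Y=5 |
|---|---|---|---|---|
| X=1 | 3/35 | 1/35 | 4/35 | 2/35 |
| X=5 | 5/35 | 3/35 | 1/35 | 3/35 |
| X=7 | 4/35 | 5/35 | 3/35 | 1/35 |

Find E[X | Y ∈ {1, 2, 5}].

P(Y ∈ {1, 2, 5}) = 23/35.
Summing X·P(X=x,Y=y) over the conditioning event gives 3.
E[X | Y ∈ {1, 2, 5}] = (3) / (23/35) = 105/23.

105/23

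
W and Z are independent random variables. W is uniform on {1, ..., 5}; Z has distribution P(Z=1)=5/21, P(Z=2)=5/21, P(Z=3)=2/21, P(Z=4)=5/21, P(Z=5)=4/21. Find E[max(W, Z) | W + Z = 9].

5

P(W + Z = 9) = 3/35.
Summing max(W,Z)·P(x,y) over outcomes with W + Z = 9 gives 3/7.
E[max(W, Z) | W + Z = 9] = (3/7) / (3/35) = 5.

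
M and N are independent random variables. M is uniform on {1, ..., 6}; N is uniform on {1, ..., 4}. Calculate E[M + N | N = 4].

Outcomes with N = 4: (1,4), (2,4), (3,4), (4,4), (5,4), (6,4), each with probability 1/24.
E[M + N | N = 4] = (5 + 6 + 7 + 8 + 9 + 10) / 6 = 15/2.

15/2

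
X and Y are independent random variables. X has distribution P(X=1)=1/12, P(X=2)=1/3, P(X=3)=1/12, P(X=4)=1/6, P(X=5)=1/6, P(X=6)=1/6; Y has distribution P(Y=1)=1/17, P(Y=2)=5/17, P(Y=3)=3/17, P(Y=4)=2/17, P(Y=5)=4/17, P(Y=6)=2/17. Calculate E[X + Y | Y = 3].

P(Y = 3) = 3/17.
Summing (X+Y)·P(x,y) over outcomes with Y = 3 gives 39/34.
E[X + Y | Y = 3] = (39/34) / (3/17) = 13/2.

13/2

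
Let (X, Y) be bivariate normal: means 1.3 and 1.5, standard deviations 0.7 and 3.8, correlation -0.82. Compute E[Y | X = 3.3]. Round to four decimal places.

-7.4029

E[Y | X=x] = μ_Y + ρ(σ_Y/σ_X)(x − μ_X) for jointly normal variables.
E[Y | X=3.3] = 1.5 + (-0.82)·(3.8/0.7)·(3.3 − (1.3)) = 1.5 + (-4.45143)·(2) = -7.4029.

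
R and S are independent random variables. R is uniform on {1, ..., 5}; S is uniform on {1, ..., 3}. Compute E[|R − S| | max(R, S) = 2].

Outcomes with max(R, S) = 2: (1,2), (2,1), (2,2), each with probability 1/15.
E[|R − S| | max(R, S) = 2] = (1 + 1 + 0) / 3 = 2/3.

2/3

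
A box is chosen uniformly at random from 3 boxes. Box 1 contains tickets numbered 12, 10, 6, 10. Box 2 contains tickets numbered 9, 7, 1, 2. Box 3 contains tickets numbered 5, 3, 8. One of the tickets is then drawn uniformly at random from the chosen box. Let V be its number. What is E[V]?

235/36

E[V | box 1] = (12+10+6+10)/4 = 19/2.
E[V | box 2] = (9+7+1+2)/4 = 19/4.
E[V | box 3] = (5+3+8)/3 = 16/3.
E[V] = (1/3)·(19/2) + (1/3)·(19/4) + (1/3)·(16/3) = 235/36.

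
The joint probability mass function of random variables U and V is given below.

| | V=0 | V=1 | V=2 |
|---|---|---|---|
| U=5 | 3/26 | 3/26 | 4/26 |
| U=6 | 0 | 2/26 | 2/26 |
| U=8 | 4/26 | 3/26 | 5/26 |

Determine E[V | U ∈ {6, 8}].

P(U ∈ {6, 8}) = 8/13.
Σ V·P over the event = 1·(2/26) + 2·(2/26) + 0·(4/26) + 1·(3/26) + 2·(5/26) = 19/26.
E[V | U ∈ {6, 8}] = (19/26) / (8/13) = 19/16.

19/16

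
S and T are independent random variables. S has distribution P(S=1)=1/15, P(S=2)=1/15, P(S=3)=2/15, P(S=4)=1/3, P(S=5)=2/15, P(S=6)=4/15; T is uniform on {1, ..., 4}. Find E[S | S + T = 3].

P(S + T = 3) = 1/30.
Summing S·P(x,y) over outcomes with S + T = 3 gives 1/20.
E[S | S + T = 3] = (1/20) / (1/30) = 3/2.

3/2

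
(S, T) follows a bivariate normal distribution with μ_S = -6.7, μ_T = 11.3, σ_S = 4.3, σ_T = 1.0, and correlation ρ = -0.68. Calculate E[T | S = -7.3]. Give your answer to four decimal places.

11.3949

E[T | S=x] = μ_T + ρ(σ_T/σ_S)(x − μ_S) for jointly normal variables.
E[T | S=-7.3] = 11.3 + (-0.68)·(1.0/4.3)·(-7.3 − (-6.7)) = 11.3 + (-0.15814)·(-0.6) = 11.3949.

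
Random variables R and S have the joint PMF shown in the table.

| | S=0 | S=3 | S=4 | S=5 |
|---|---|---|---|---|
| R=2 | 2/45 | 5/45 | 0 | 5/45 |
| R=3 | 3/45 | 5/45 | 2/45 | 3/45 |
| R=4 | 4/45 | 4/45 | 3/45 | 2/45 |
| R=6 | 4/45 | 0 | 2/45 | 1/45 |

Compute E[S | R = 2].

P(R = 2) = 4/15.
Σ S·P over the event = 0·(2/45) + 3·(5/45) + 5·(5/45) = 8/9.
E[S | R = 2] = (8/9) / (4/15) = 10/3.

10/3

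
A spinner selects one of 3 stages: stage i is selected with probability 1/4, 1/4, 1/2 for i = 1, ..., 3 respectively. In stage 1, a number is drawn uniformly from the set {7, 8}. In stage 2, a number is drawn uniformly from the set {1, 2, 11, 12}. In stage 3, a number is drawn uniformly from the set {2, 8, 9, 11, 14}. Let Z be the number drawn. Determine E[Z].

E[Z | stage 1] = (7+8)/2 = 15/2.
E[Z | stage 2] = (1+2+11+12)/4 = 13/2.
E[Z | stage 3] = (2+8+9+11+14)/5 = 44/5.
E[Z] = (1/4)·(15/2) + (1/4)·(13/2) + (1/2)·(44/5) = 79/10.

79/10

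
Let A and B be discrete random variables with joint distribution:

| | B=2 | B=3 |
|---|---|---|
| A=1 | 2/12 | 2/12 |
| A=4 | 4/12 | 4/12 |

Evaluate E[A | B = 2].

P(B = 2) = 1/2.
Σ A·P over the event = 1·(2/12) + 4·(4/12) = 3/2.
E[A | B = 2] = (3/2) / (1/2) = 3.

3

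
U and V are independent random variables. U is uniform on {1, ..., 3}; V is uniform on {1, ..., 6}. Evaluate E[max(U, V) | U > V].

Outcomes with U > V: (2,1), (3,1), (3,2), each with probability 1/18.
E[max(U, V) | U > V] = (2 + 3 + 3) / 3 = 8/3.

8/3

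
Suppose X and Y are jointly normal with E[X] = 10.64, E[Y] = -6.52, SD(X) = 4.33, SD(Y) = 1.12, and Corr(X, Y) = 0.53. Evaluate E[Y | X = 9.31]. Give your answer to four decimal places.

-6.7023

For a bivariate normal, E[Y | X=x] = μ_Y + ρ·(σ_Y/σ_X)·(x − μ_X).
E[Y | X=9.31] = -6.52 + (0.53)·(1.12/4.33)·(9.31 − (10.64)) = -6.52 + (0.13709)·(-1.33) = -6.7023.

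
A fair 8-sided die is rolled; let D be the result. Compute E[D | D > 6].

Given D > 6, D is equally likely to be any of {7, 8}.
E[D | D > 6] = (7 + 8) / 2 = 15/2.

15/2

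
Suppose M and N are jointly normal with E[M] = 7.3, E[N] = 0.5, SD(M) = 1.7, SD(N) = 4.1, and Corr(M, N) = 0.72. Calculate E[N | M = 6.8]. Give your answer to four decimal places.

E[N | M=x] = μ_N + ρ(σ_N/σ_M)(x − μ_M) for jointly normal variables.
E[N | M=6.8] = 0.5 + (0.72)·(4.1/1.7)·(6.8 − (7.3)) = 0.5 + (1.73647)·(-0.5) = -0.3682.

-0.3682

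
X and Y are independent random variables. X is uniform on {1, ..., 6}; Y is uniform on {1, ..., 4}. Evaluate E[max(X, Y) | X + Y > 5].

P(X + Y > 5) = 7/12.
Summing max(X,Y)·P(x,y) over outcomes with X + Y > 5 gives 67/24.
E[max(X, Y) | X + Y > 5] = (67/24) / (7/12) = 67/14.

67/14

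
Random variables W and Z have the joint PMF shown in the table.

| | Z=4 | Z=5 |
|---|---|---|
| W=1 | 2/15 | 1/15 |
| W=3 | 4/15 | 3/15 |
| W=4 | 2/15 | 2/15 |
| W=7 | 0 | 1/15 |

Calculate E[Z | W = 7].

P(W = 7) = 1/15.
Σ Z·P over the event = 5·(1/15) = 1/3.
E[Z | W = 7] = (1/3) / (1/15) = 5.

5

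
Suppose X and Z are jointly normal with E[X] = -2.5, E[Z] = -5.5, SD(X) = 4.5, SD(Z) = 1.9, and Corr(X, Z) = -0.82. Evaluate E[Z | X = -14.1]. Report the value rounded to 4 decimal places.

-1.4838

For a bivariate normal, E[Z | X=x] = μ_Z + ρ·(σ_Z/σ_X)·(x − μ_X).
E[Z | X=-14.1] = -5.5 + (-0.82)·(1.9/4.5)·(-14.1 − (-2.5)) = -5.5 + (-0.34622)·(-11.6) = -1.4838.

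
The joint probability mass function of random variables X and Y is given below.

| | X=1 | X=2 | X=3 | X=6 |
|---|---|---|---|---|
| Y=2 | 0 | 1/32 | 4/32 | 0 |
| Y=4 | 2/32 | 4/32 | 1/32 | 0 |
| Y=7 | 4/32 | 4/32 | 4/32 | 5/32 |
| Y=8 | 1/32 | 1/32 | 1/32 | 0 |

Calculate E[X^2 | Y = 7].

236/17

P(Y = 7) = 17/32.
Σ X^2·P over the event = 1·(4/32) + 4·(4/32) + 9·(4/32) + 36·(5/32) = 59/8.
E[X^2 | Y = 7] = (59/8) / (17/32) = 236/17.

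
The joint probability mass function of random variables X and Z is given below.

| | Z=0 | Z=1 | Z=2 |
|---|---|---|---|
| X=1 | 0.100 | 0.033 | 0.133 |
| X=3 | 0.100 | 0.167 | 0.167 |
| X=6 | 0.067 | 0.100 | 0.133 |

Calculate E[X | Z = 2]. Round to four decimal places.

P(Z = 2) = 0.433.
Σ X·P over the event = 1·(0.133) + 3·(0.167) + 6·(0.133) = 1.432.
E[X | Z = 2] = (1.432) / (0.433) = 3.3072.

3.3072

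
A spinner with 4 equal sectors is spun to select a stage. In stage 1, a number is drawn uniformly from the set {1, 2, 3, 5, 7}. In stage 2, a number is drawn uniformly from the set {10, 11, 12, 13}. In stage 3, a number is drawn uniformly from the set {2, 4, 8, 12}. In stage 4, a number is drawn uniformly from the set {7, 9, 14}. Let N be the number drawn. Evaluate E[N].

79/10

E[N | stage 1] = (1+2+3+5+7)/5 = 18/5.
E[N | stage 2] = (10+11+12+13)/4 = 23/2.
E[N | stage 3] = (2+4+8+12)/4 = 13/2.
E[N | stage 4] = (7+9+14)/3 = 10.
By the law of total expectation,
E[N] = (1/4)·(18/5) + (1/4)·(23/2) + (1/4)·(13/2) + (1/4)·(10) = 79/10.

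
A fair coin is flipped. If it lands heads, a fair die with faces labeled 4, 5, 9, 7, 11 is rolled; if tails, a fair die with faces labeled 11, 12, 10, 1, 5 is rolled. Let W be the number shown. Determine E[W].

E[W | heads] = (4+5+9+7+11)/5 = 36/5.
E[W | tails] = (11+12+10+1+5)/5 = 39/5.
E[W] = (1/2)·(36/5) + (1/2)·(39/5) = 15/2.

15/2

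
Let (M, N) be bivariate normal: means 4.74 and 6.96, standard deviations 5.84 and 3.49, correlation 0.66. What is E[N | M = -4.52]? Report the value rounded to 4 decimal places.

The regression of N on M has slope ρ·σ_N/σ_M and passes through (μ_M, μ_N).
E[N | M=-4.52] = 6.96 + (0.66)·(3.49/5.84)·(-4.52 − (4.74)) = 6.96 + (0.39442)·(-9.26) = 3.3077.

3.3077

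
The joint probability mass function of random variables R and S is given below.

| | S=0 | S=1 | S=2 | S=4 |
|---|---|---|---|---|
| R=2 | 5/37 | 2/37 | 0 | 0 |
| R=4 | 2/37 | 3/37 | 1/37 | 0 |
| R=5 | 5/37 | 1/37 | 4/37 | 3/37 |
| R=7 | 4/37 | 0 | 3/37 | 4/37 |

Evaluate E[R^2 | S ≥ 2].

P(S ≥ 2) = 15/37.
Σ R^2·P over the event = 16·(1/37) + 25·(4/37) + 25·(3/37) + 49·(3/37) + 49·(4/37) = 534/37.
E[R^2 | S ≥ 2] = (534/37) / (15/37) = 178/5.

178/5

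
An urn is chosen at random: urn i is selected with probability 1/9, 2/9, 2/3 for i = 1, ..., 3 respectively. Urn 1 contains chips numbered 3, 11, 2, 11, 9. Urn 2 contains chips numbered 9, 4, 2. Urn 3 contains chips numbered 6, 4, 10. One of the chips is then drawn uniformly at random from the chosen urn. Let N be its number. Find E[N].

286/45

E[N | urn 1] = (3+11+2+11+9)/5 = 36/5.
E[N | urn 2] = (9+4+2)/3 = 5.
E[N | urn 3] = (6+4+10)/3 = 20/3.
By the law of total expectation,
E[N] = (1/9)·(36/5) + (2/9)·(5) + (2/3)·(20/3) = 286/45.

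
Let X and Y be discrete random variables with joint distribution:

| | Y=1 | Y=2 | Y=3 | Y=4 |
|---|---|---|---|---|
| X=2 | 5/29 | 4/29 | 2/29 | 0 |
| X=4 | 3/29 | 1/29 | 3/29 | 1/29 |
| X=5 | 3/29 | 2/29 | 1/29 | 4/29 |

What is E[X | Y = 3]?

7/2

P(Y = 3) = 6/29.
Summing X·P(X=x,Y=y) over the conditioning event gives 21/29.
E[X | Y = 3] = (21/29) / (6/29) = 7/2.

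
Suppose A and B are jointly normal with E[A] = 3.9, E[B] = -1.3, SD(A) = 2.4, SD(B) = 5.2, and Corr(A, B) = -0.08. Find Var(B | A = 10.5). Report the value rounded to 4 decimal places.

26.8669

The conditional variance in a bivariate normal is σ_B²(1 − ρ²), independent of x.
Var(B | A=10.5) = (5.2)²·(1 − (-0.08)²) = 27.04·0.9936 = 26.8669.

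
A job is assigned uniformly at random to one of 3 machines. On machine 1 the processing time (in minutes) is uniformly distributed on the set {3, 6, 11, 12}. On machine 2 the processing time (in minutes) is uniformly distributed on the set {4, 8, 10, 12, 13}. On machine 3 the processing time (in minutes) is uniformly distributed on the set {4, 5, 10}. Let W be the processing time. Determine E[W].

E[W | machine 1] = (3+6+11+12)/4 = 8.
E[W | machine 2] = (4+8+10+12+13)/5 = 47/5.
E[W | machine 3] = (4+5+10)/3 = 19/3.
E[W] = (1/3)·(8) + (1/3)·(47/5) + (1/3)·(19/3) = 356/45.

356/45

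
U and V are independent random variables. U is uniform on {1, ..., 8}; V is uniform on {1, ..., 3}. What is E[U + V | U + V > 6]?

103/12

P(U + V > 6) = 1/2.
Summing (U+V)·P(x,y) over outcomes with U + V > 6 gives 103/24.
E[U + V | U + V > 6] = (103/24) / (1/2) = 103/12.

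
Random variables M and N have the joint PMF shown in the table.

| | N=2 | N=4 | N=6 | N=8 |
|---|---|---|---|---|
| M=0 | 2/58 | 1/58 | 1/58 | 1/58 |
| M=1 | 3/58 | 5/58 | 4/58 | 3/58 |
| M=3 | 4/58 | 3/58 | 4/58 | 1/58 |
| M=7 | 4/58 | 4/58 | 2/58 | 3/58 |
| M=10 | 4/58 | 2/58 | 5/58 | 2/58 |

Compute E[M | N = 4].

62/15

P(N = 4) = 15/58.
Summing M·P(M=x,N=y) over the conditioning event gives 31/29.
E[M | N = 4] = (31/29) / (15/58) = 62/15.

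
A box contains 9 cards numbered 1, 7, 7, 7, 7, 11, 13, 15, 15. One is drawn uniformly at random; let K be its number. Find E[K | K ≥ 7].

41/4

P(K ≥ 7) = 8/9.
Σ over the event: 7·4/9 + 11·1/9 + 13·1/9 + 15·2/9 = 82/9.
E[K | K ≥ 7] = (82/9) / (8/9) = 41/4.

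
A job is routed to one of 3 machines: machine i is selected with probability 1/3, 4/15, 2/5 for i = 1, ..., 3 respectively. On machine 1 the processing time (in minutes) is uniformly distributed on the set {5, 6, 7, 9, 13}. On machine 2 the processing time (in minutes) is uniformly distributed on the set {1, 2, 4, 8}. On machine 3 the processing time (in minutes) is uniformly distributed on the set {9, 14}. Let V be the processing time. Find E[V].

124/15

E[V | machine 1] = (5+6+7+9+13)/5 = 8.
E[V | machine 2] = (1+2+4+8)/4 = 15/4.
E[V | machine 3] = (9+14)/2 = 23/2.
By the law of total expectation,
E[V] = (1/3)·(8) + (4/15)·(15/4) + (2/5)·(23/2) = 124/15.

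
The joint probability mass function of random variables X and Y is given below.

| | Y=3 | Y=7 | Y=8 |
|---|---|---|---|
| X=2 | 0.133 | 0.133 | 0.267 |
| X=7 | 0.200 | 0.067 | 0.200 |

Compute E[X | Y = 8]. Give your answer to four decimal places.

4.1413

P(Y = 8) = 0.467.
Summing X·P(X=x,Y=y) over the conditioning event gives 1.934.
E[X | Y = 8] = (1.934) / (0.467) = 4.1413.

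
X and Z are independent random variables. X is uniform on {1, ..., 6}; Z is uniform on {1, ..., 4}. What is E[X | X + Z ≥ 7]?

Outcomes with X + Z ≥ 7: (3,4), (4,3), (4,4), (5,2), (5,3), (5,4), (6,1), (6,2), (6,3), (6,4), each with probability 1/24.
E[X | X + Z ≥ 7] = (3 + 4 + 4 + 5 + 5 + 5 + 6 + 6 + 6 + 6) / 10 = 5.

5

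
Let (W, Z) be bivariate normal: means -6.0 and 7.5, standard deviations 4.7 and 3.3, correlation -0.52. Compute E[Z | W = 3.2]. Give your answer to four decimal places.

4.1410

For a bivariate normal, E[Z | W=x] = μ_Z + ρ·(σ_Z/σ_W)·(x − μ_W).
E[Z | W=3.2] = 7.5 + (-0.52)·(3.3/4.7)·(3.2 − (-6.0)) = 7.5 + (-0.36511)·(9.2) = 4.1410.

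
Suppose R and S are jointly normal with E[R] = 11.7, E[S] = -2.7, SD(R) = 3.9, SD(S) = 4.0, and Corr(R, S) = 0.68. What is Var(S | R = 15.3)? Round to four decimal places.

8.6016

The conditional variance in a bivariate normal is σ_S²(1 − ρ²), independent of x.
Var(S | R=15.3) = (4.0)²·(1 − (0.68)²) = 16·0.5376 = 8.6016.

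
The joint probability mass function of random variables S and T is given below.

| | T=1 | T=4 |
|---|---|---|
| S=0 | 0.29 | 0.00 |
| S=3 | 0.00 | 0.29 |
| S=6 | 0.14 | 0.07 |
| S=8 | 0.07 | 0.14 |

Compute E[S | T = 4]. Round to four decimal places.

4.8200

P(T = 4) = 0.50.
Σ S·P over the event = 3·(0.29) + 6·(0.07) + 8·(0.14) = 2.41.
E[S | T = 4] = (2.41) / (0.50) = 4.8200.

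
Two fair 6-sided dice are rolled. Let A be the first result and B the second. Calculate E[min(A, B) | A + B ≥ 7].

P(A + B ≥ 7) = 7/12.
Summing min(A,B)·P(x,y) over outcomes with A + B ≥ 7 gives 23/12.
E[min(A, B) | A + B ≥ 7] = (23/12) / (7/12) = 23/7.

23/7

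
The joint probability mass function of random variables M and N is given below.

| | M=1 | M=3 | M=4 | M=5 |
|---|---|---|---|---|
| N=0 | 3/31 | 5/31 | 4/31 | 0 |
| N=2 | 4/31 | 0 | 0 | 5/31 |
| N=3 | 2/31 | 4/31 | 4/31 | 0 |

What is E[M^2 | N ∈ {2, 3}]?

P(N ∈ {2, 3}) = 19/31.
Σ M^2·P over the event = 1·(4/31) + 1·(2/31) + 9·(4/31) + 16·(4/31) + 25·(5/31) = 231/31.
E[M^2 | N ∈ {2, 3}] = (231/31) / (19/31) = 231/19.

231/19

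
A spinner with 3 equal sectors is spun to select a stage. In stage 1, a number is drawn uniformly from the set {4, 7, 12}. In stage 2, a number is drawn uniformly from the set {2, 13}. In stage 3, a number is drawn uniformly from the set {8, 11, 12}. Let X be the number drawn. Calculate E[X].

E[X | stage 1] = (4+7+12)/3 = 23/3.
E[X | stage 2] = (2+13)/2 = 15/2.
E[X | stage 3] = (8+11+12)/3 = 31/3.
E[X] = (1/3)·(23/3) + (1/3)·(15/2) + (1/3)·(31/3) = 17/2.

17/2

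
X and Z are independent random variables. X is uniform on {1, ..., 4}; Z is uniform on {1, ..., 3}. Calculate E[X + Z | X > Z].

5

P(X > Z) = 1/2.
Summing (X+Z)·P(x,y) over outcomes with X > Z gives 5/2.
E[X + Z | X > Z] = (5/2) / (1/2) = 5.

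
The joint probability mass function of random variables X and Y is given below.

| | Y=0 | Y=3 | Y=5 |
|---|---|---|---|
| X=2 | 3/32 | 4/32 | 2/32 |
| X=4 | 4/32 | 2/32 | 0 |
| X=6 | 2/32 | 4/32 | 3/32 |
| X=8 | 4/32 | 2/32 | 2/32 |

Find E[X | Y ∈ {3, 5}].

P(Y ∈ {3, 5}) = 19/32.
Σ X·P over the event = 2·(4/32) + 2·(2/32) + 4·(2/32) + 6·(4/32) + 6·(3/32) + 8·(2/32) + 8·(2/32) = 47/16.
E[X | Y ∈ {3, 5}] = (47/16) / (19/32) = 94/19.

94/19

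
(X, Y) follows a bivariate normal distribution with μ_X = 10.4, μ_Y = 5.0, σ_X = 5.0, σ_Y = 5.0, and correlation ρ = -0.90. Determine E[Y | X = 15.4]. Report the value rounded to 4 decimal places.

0.5000

E[Y | X=x] = μ_Y + ρ(σ_Y/σ_X)(x − μ_X) for jointly normal variables.
E[Y | X=15.4] = 5.0 + (-0.90)·(5.0/5.0)·(15.4 − (10.4)) = 5.0 + (-0.9)·(5) = 0.5000.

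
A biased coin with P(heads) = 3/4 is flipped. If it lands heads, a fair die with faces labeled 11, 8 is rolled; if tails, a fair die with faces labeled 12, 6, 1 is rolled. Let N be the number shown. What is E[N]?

209/24

E[N | heads] = (11+8)/2 = 19/2.
E[N | tails] = (12+6+1)/3 = 19/3.
By the law of total expectation,
E[N] = (3/4)·(19/2) + (1/4)·(19/3) = 209/24.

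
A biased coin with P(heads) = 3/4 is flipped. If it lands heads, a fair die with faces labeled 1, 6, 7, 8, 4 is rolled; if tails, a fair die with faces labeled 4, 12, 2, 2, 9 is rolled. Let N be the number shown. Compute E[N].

E[N | heads] = (1+6+7+8+4)/5 = 26/5.
E[N | tails] = (4+12+2+2+9)/5 = 29/5.
By the law of total expectation,
E[N] = (3/4)·(26/5) + (1/4)·(29/5) = 107/20.

107/20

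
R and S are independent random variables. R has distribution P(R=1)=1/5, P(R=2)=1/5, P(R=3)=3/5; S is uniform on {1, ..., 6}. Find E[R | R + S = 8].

P(R + S = 8) = 2/15.
Summing R·P(x,y) over outcomes with R + S = 8 gives 11/30.
E[R | R + S = 8] = (11/30) / (2/15) = 11/4.

11/4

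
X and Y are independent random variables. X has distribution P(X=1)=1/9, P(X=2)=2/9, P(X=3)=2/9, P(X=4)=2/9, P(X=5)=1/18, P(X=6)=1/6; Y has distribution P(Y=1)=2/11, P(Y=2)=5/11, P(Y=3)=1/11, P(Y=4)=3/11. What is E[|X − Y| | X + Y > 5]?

25/12

P(X + Y > 5) = 6/11.
Summing |X−Y|·P(x,y) over outcomes with X + Y > 5 gives 25/22.
E[|X − Y| | X + Y > 5] = (25/22) / (6/11) = 25/12.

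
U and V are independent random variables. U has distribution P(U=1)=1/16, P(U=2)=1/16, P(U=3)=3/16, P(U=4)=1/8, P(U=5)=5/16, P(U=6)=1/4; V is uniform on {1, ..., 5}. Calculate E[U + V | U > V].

P(U > V) = 53/80.
Summing (U+V)·P(x,y) over outcomes with U > V gives 99/20.
E[U + V | U > V] = (99/20) / (53/80) = 396/53.

396/53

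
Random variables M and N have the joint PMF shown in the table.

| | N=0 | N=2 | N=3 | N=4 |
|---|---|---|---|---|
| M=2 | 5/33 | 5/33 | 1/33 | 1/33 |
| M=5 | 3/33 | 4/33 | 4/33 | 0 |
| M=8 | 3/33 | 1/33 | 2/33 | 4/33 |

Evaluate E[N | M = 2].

P(M = 2) = 4/11.
Σ N·P over the event = 0·(5/33) + 2·(5/33) + 3·(1/33) + 4·(1/33) = 17/33.
E[N | M = 2] = (17/33) / (4/11) = 17/12.

17/12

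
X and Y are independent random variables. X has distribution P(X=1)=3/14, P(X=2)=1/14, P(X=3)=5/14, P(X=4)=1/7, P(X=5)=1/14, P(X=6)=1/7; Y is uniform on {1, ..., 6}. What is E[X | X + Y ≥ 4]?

P(X + Y ≥ 4) = 11/12.
Summing X·P(x,y) over outcomes with X + Y ≥ 4 gives 131/42.
E[X | X + Y ≥ 4] = (131/42) / (11/12) = 262/77.

262/77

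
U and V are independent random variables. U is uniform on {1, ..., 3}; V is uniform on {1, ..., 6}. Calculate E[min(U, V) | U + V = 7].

2

Outcomes with U + V = 7: (1,6), (2,5), (3,4), each with probability 1/18.
E[min(U, V) | U + V = 7] = (1 + 2 + 3) / 3 = 2.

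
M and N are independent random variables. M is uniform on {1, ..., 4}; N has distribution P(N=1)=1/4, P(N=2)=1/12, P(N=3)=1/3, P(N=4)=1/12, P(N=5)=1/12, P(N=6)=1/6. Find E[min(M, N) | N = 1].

1

P(N = 1) = 1/4.
Summing min(M,N)·P(x,y) over outcomes with N = 1 gives 1/4.
E[min(M, N) | N = 1] = (1/4) / (1/4) = 1.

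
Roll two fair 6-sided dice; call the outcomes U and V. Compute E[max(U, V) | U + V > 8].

P(U + V > 8) = 5/18.
Summing max(U,V)·P(x,y) over outcomes with U + V > 8 gives 19/12.
E[max(U, V) | U + V > 8] = (19/12) / (5/18) = 57/10.

57/10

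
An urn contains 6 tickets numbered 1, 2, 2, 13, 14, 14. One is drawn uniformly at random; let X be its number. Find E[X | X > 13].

P(X > 13) = 1/3.
Σ over the event: 14·1/3 = 14/3.
E[X | X > 13] = (14/3) / (1/3) = 14.

14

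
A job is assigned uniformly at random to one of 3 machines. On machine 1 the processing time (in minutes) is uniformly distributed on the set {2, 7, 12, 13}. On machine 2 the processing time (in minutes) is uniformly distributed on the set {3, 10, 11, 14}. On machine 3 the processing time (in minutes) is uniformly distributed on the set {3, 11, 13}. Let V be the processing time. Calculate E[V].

9

E[V | machine 1] = (2+7+12+13)/4 = 17/2.
E[V | machine 2] = (3+10+11+14)/4 = 19/2.
E[V | machine 3] = (3+11+13)/3 = 9.
E[V] = (1/3)·(17/2) + (1/3)·(19/2) + (1/3)·(9) = 9.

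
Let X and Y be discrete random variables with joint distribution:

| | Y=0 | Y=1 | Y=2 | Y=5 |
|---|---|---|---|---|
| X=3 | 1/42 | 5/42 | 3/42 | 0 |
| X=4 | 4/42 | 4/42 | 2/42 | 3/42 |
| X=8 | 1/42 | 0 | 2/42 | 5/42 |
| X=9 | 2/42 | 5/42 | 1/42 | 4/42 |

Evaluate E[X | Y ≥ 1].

P(Y ≥ 1) = 17/21.
Summing X·P(X=x,Y=y) over the conditioning event gives 103/21.
E[X | Y ≥ 1] = (103/21) / (17/21) = 103/17.

103/17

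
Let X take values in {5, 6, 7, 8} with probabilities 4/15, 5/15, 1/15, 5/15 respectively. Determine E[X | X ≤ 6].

50/9

P(X ≤ 6) = 3/5.
Σ over the event: 5·4/15 + 6·1/3 = 10/3.
E[X | X ≤ 6] = (10/3) / (3/5) = 50/9.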